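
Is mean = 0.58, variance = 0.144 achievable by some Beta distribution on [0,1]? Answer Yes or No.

A Beta with mean μ has variance μ(1−μ)/(α+β+1) < μ(1−μ).
Here μ(1−μ) = 0.58×0.42 = 0.2436, and 0.144 < 0.2436.

Yes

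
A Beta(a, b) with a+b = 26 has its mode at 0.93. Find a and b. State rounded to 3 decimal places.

a = 23.320, b = 2.680

Since the density peak of Beta(a,b) is at (a−1)/(a+b−2),
a = 1 + 0.93(26−2) = 23.320 and b = 26 − 23.320 = 2.680.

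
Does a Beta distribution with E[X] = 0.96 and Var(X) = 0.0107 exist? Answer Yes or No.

Yes

The Beta variance bound is σ² < μ(1−μ).
Here μ(1−μ) = 0.96×0.04 = 0.0384, and 0.0107 < 0.0384.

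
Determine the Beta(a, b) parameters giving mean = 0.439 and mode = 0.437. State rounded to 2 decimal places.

a = 27.66, b = 35.34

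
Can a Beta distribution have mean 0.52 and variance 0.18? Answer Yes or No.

Yes

For any Beta, Var(X) < E[X]·(1−E[X]).
Here μ(1−μ) = 0.52×0.48 = 0.2496, and 0.18 < 0.2496.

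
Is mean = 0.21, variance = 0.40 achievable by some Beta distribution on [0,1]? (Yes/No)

The Beta variance bound is σ² < μ(1−μ).
Here μ(1−μ) = 0.21×0.79 = 0.1659, and 0.40 ≥ 0.1659.

No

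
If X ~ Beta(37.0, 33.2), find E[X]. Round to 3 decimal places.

0.527

E[X] = α/(α+β) = 37.0/70.2 = 0.527.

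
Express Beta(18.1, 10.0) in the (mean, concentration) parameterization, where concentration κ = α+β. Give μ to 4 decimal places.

μ = 0.6441, κ = 28.1

κ = α+β = 18.1+10.0 = 28.1; μ = α/κ = 18.1/28.1 = 0.6441.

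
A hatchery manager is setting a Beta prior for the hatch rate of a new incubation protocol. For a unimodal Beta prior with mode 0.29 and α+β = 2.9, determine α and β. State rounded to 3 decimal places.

α = 1.261, β = 1.639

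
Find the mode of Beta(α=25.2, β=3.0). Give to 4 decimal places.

The density x^(α−1)(1−x)^(β−1) is maximised at (α−1)/(α+β−2) = 24.2/26.2 = 0.9237.

0.9237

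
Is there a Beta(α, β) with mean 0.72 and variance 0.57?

No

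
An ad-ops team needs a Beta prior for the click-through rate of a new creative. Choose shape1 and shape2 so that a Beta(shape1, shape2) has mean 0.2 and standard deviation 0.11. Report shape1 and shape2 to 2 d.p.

shape1 = 2.44, shape2 = 9.78

σ² = 0.11² = 0.0121.
With s = shape1+shape2, Var = μ(1−μ)/(s+1), so s+1 = (0.2×0.8)/0.0121 = 13.2231 and s = 12.2231.
shape1 = μs = 2.44, shape2 = (1−μ)s = 9.78.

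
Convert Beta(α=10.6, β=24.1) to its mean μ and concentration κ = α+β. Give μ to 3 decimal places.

κ = α+β = 10.6+24.1 = 34.7; μ = α/κ = 10.6/34.7 = 0.305.

μ = 0.305, κ = 34.7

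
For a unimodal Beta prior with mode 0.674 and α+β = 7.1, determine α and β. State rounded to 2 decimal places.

α = 4.44, β = 2.66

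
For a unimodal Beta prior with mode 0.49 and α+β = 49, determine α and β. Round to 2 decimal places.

α = 24.03, β = 24.97

Since the density peak of Beta(α,β) is at (α−1)/(α+β−2),
α = 1 + 0.49(49−2) = 24.03 and β = 49 − 24.03 = 24.97.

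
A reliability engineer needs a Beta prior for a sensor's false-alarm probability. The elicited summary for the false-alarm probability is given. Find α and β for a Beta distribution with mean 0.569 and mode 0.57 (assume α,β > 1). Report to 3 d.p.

Let s = α+β. Mean gives α = μs = 0.569s; mode gives (α−1)/(s−2) = 0.57.
Substituting: 0.569s − 1 = 0.57(s−2) = 0.57s − 1.14, so -0.001s = -0.14 and s = 140.0000.
Then α = 0.569×140.0000 = 79.660 and β = s−α = 60.340.

α = 79.660, β = 60.340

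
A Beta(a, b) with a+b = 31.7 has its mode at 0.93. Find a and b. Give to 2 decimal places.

a = 28.62, b = 3.08

For a,b>1 the mode is (a−1)/(a+b−2), so a = mode·(κ−2)+1 = 0.93×29.7+1 = 28.62.
And b = (1−mode)·(κ−2)+1 = 0.07×29.7+1 = 3.08.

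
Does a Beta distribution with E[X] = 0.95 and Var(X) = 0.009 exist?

For any Beta, Var(X) < E[X]·(1−E[X]).
Here μ(1−μ) = 0.95×0.05 = 0.0475, and 0.009 < 0.0475.

Yes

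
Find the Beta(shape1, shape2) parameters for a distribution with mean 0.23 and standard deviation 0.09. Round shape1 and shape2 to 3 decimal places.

shape1 = 4.799, shape2 = 16.065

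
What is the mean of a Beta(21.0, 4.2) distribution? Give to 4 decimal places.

0.8333

The Beta mean is α/(α+β) = 21.0/(21.0+4.2) = 0.8333.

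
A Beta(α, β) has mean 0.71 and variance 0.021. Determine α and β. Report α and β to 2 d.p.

By moment matching, α+β = μ(1−μ)/σ² − 1 = (0.71·0.29)/0.021 − 1 = 9.8048 − 1 = 8.8048.
Since α/(α+β) = μ, α = 0.71·8.8048 = 6.25 and β = 0.29·8.8048 = 2.55.

α = 6.25, β = 2.55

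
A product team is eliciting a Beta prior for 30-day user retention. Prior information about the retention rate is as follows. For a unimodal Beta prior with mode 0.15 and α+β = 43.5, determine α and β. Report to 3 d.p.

α = 7.225, β = 36.275

Mode = (α−1)/(κ−2) with κ = α+β, so α−1 = 0.15·41.5 = 6.225.
α = 7.225; β = κ − α = 36.275.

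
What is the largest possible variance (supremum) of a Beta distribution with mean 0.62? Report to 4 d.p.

Var = μ(1−μ)/(α+β+1), which approaches μ(1−μ) as α+β → 0.
So the supremum is μ(1−μ) = 0.62×0.38 = 0.2356.

0.2356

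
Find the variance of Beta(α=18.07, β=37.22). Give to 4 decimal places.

0.0039

μ = 18.07/55.29 = 0.326822; Var = μ(1−μ)/(α+β+1) = 0.2200095/56.29 = 0.0039.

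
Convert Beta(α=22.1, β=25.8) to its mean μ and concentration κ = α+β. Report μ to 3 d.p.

μ = 0.461, κ = 47.9

κ = α+β = 22.1+25.8 = 47.9; μ = α/κ = 22.1/47.9 = 0.461.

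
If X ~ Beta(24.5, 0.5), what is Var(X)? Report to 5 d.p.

α+β = 25.0 and αβ = 12.25, so Var = αβ/[(α+β)²(α+β+1)] = 12.25/16250.000 = 0.00075.

0.00075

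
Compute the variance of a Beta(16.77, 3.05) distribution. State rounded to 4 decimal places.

0.0063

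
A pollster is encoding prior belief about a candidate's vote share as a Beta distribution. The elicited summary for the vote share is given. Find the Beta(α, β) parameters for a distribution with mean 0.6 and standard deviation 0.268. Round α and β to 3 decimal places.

First σ² = 0.071824. Setting α = μn, β = (1−μ)n with n = α+β,
μ(1−μ)/(n+1) = 0.071824 ⇒ n+1 = 0.24/0.071824 = 3.3415 ⇒ n = 2.3415.
Hence α = 0.6×2.3415 = 1.405, β = 0.4×2.3415 = 0.937.

α = 1.405, β = 0.937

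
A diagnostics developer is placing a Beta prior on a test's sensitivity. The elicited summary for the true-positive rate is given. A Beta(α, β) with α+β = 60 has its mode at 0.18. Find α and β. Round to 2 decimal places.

α = 11.44, β = 48.56

Since the density peak of Beta(α,β) is at (α−1)/(α+β−2),
α = 1 + 0.18(60−2) = 11.44 and β = 60 − 11.44 = 48.56.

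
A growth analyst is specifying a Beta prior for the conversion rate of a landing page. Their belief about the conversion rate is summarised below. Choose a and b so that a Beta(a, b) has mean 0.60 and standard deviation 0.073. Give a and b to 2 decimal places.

First σ² = 0.005329. Setting a = μn, b = (1−μ)n with n = a+b,
μ(1−μ)/(n+1) = 0.005329 ⇒ n+1 = 0.2400/0.005329 = 45.0366 ⇒ n = 44.0366.
Hence a = 0.60×44.0366 = 26.42, b = 0.40×44.0366 = 17.61.

a = 26.42, b = 17.61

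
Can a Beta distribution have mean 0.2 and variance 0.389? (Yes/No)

No

A Beta with mean μ has variance μ(1−μ)/(α+β+1) < μ(1−μ).
Here μ(1−μ) = 0.2×0.8 = 0.16, and 0.389 ≥ 0.16.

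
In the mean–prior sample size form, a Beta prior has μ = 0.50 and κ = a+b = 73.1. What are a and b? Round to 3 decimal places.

Split κ in proportion μ : (1−μ): a = 0.50·73.1 = 36.550, b = 73.1 − 36.550 = 36.550.

a = 36.550, b = 36.550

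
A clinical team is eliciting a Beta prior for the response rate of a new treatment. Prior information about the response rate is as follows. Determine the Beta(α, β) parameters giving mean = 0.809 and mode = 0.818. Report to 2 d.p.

Let s = α+β. Mean gives α = μs = 0.809s; mode gives (α−1)/(s−2) = 0.818.
Substituting: 0.809s − 1 = 0.818(s−2) = 0.818s − 1.636, so -0.009s = -0.636 and s = 70.6667.
Then α = 0.809×70.6667 = 57.17 and β = s−α = 13.50.

α = 57.17, β = 13.50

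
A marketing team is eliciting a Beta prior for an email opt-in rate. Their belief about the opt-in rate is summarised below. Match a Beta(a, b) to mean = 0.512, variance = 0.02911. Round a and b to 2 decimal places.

Write ν = a+b; then a = μν and Var = μ(1−μ)/(ν+1).
ν = μ(1−μ)/Var − 1 = 0.249856/0.02911 − 1 = 7.5832.
a = 0.512·7.5832 = 3.88, b = 0.488·7.5832 = 3.70.

a = 3.88, b = 3.70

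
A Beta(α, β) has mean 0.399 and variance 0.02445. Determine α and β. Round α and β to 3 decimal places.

α = 3.514, β = 5.293

Let s = α+β. The Beta variance is μ(1−μ)/(s+1).
So s+1 = μ(1−μ)/σ² = (0.399×0.601)/0.02445 = 0.239799/0.02445 = 9.8077, giving s = 8.8077.
Then α = μs = 0.399×8.8077 = 3.514 and β = (1−μ)s = 0.601×8.8077 = 5.293.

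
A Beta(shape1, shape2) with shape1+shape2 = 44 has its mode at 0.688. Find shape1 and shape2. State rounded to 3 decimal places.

shape1 = 29.896, shape2 = 14.104

Since the density peak of Beta(shape1,shape2) is at (shape1−1)/(shape1+shape2−2),
shape1 = 1 + 0.688(44−2) = 29.896 and shape2 = 44 − 29.896 = 14.104.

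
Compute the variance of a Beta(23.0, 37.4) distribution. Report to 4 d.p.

0.0038

α+β = 60.4 and αβ = 860.20, so Var = αβ/[(α+β)²(α+β+1)] = 860.20/223997.024 = 0.0038.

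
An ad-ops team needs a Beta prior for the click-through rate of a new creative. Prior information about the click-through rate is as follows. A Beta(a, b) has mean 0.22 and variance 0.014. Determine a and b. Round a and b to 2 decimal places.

Let s = a+b. The Beta variance is μ(1−μ)/(s+1).
So s+1 = μ(1−μ)/σ² = (0.22×0.78)/0.014 = 0.1716/0.014 = 12.2571, giving s = 11.2571.
Then a = μs = 0.22×11.2571 = 2.48 and b = (1−μ)s = 0.78×11.2571 = 8.78.

a = 2.48, b = 8.78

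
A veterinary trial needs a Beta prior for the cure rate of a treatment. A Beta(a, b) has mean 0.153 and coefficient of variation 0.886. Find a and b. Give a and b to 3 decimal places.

a = 0.926, b = 5.126

Var = (CV·μ)² = (0.886×0.153)² = 0.018376.
a+b = μ(1−μ)/Var − 1 = 0.129591/0.018376 − 1 = 6.0522.
Thus a = 0.153·6.0522 = 0.926 and b = 0.847·6.0522 = 5.126.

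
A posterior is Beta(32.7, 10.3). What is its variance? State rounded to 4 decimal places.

0.0041

α+β = 43.0 and αβ = 336.81, so Var = αβ/[(α+β)²(α+β+1)] = 336.81/81356.000 = 0.0041.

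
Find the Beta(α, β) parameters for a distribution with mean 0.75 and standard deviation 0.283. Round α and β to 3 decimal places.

α = 1.006, β = 0.335

First σ² = 0.080089. Setting α = μn, β = (1−μ)n with n = α+β,
μ(1−μ)/(n+1) = 0.080089 ⇒ n+1 = 0.1875/0.080089 = 2.3411 ⇒ n = 1.3411.
Hence α = 0.75×1.3411 = 1.006, β = 0.25×1.3411 = 0.335.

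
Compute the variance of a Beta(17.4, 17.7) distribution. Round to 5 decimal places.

α+β = 35.1 and αβ = 307.98, so Var = αβ/[(α+β)²(α+β+1)] = 307.98/44475.561 = 0.00692.

0.00692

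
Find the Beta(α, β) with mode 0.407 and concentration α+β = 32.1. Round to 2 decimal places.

Since the density peak of Beta(α,β) is at (α−1)/(α+β−2),
α = 1 + 0.407(32.1−2) = 13.25 and β = 32.1 − 13.25 = 18.85.

α = 13.25, β = 18.85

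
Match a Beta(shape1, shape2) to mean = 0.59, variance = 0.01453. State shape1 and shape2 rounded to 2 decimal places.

By moment matching, shape1+shape2 = μ(1−μ)/σ² − 1 = (0.59·0.41)/0.01453 − 1 = 16.6483 − 1 = 15.6483.
Since shape1/(shape1+shape2) = μ, shape1 = 0.59·15.6483 = 9.23 and shape2 = 0.41·15.6483 = 6.42.

shape1 = 9.23, shape2 = 6.42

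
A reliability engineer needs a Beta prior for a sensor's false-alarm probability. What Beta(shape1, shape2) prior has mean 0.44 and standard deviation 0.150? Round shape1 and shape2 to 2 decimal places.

shape1 = 4.38, shape2 = 5.57

First σ² = 0.022500. Setting shape1 = μn, shape2 = (1−μ)n with n = shape1+shape2,
μ(1−μ)/(n+1) = 0.022500 ⇒ n+1 = 0.2464/0.022500 = 10.9511 ⇒ n = 9.9511.
Hence shape1 = 0.44×9.9511 = 4.38, shape2 = 0.56×9.9511 = 5.57.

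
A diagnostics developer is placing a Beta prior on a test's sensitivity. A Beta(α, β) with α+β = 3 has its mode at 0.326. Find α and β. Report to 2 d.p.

Since the density peak of Beta(α,β) is at (α−1)/(α+β−2),
α = 1 + 0.326(3−2) = 1.33 and β = 3 − 1.33 = 1.67.

α = 1.33, β = 1.67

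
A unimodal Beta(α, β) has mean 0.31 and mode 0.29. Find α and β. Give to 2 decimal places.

Let s = α+β. Mean gives α = μs = 0.31s; mode gives (α−1)/(s−2) = 0.29.
Substituting: 0.31s − 1 = 0.29(s−2) = 0.29s − 0.58, so 0.02s = 0.42 and s = 21.0000.
Then α = 0.31×21.0000 = 6.51 and β = s−α = 14.49.

α = 6.51, β = 14.49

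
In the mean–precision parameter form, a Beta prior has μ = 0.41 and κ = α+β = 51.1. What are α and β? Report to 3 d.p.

α = μκ = 0.41×51.1 = 20.951 and β = (1−μ)κ = 0.59×51.1 = 30.149.

α = 20.951, β = 30.149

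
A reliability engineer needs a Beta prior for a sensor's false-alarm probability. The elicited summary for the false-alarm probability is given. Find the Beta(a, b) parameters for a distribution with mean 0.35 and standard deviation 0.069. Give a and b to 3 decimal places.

Variance = 0.069² = 0.004761. The moment-matching identity a+b = μ(1−μ)/Var − 1 gives
a+b = 0.2275/0.004761 − 1 = 46.7841, so a = μ·46.7841 = 16.374 and b = (1−μ)·46.7841 = 30.410.

a = 16.374, b = 30.410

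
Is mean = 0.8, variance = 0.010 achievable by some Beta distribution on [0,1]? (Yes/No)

For any Beta, Var(X) < E[X]·(1−E[X]).
Here μ(1−μ) = 0.8×0.2 = 0.16, and 0.010 < 0.16.

Yes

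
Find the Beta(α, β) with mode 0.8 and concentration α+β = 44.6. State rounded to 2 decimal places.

Mode = (α−1)/(κ−2) with κ = α+β, so α−1 = 0.8·42.6 = 34.08.
α = 35.08; β = κ − α = 9.52.

α = 35.08, β = 9.52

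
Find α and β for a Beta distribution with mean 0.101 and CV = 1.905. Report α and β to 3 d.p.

Var = (CV·μ)² = (1.905×0.101)² = 0.037020.
α+β = μ(1−μ)/Var − 1 = 0.090799/0.037020 − 1 = 1.4527.
Thus α = 0.101·1.4527 = 0.147 and β = 0.899·1.4527 = 1.306.

α = 0.147, β = 1.306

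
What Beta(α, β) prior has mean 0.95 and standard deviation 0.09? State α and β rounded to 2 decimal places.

α = 4.62, β = 0.24

σ² = 0.09² = 0.0081.
With s = α+β, Var = μ(1−μ)/(s+1), so s+1 = (0.95×0.05)/0.0081 = 5.8642 and s = 4.8642.
α = μs = 4.62, β = (1−μ)s = 0.24.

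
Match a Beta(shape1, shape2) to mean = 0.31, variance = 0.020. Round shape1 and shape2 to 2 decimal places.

shape1 = 3.01, shape2 = 6.69

Let s = shape1+shape2. The Beta variance is μ(1−μ)/(s+1).
So s+1 = μ(1−μ)/σ² = (0.31×0.69)/0.020 = 0.2139/0.020 = 10.6950, giving s = 9.6950.
Then shape1 = μs = 0.31×9.6950 = 3.01 and shape2 = (1−μ)s = 0.69×9.6950 = 6.69.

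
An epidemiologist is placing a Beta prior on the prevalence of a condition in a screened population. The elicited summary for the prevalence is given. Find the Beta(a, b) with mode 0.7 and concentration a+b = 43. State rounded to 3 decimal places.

For a,b>1 the mode is (a−1)/(a+b−2), so a = mode·(κ−2)+1 = 0.7×41+1 = 29.700.
And b = (1−mode)·(κ−2)+1 = 0.3×41+1 = 13.300.

a = 29.700, b = 13.300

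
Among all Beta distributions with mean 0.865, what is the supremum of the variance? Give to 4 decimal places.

0.1168

For fixed mean μ the Beta variance is μ(1−μ)/(α+β+1), increasing as α+β decreases.
Its least upper bound (not attained) is μ(1−μ) = 0.865·0.135 = 0.1168.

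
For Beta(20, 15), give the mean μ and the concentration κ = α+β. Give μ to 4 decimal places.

κ = α+β = 20+15 = 35; μ = α/κ = 20/35 = 0.5714.

μ = 0.5714, κ = 35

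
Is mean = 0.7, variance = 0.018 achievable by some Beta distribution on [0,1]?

For any Beta, Var(X) < E[X]·(1−E[X]).
Here μ(1−μ) = 0.7×0.3 = 0.21, and 0.018 < 0.21.

Yes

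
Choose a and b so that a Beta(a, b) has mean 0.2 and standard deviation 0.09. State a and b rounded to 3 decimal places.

a = 3.751, b = 15.002

First σ² = 0.0081. Setting a = μn, b = (1−μ)n with n = a+b,
μ(1−μ)/(n+1) = 0.0081 ⇒ n+1 = 0.16/0.0081 = 19.7531 ⇒ n = 18.7531.
Hence a = 0.2×18.7531 = 3.751, b = 0.8×18.7531 = 15.002.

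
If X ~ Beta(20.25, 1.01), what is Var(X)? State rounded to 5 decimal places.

α+β = 21.26 and αβ = 20.4525, so Var = αβ/[(α+β)²(α+β+1)] = 20.4525/10061.243976 = 0.00203.

0.00203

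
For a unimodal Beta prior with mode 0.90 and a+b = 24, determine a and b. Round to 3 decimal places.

a = 20.800, b = 3.200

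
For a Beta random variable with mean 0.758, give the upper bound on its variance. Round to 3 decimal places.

0.183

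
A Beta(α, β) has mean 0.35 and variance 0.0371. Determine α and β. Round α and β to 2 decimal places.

α = 1.80, β = 3.34

Let s = α+β. The Beta variance is μ(1−μ)/(s+1).
So s+1 = μ(1−μ)/σ² = (0.35×0.65)/0.0371 = 0.2275/0.0371 = 6.1321, giving s = 5.1321.
Then α = μs = 0.35×5.1321 = 1.80 and β = (1−μ)s = 0.65×5.1321 = 3.34.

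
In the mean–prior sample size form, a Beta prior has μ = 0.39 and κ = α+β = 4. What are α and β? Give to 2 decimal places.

α = 1.56, β = 2.44

Split κ in proportion μ : (1−μ): α = 0.39·4 = 1.56, β = 4 − 1.56 = 2.44.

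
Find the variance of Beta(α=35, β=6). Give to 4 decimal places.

Var = αβ/[(α+β)²(α+β+1)] = (35×6)/(41²×42) = 210/70602 = 0.0030.

0.0030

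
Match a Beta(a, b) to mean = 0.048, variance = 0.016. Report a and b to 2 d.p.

a = 0.09, b = 1.77

By moment matching, a+b = μ(1−μ)/σ² − 1 = (0.048·0.952)/0.016 − 1 = 2.8560 − 1 = 1.8560.
Since a/(a+b) = μ, a = 0.048·1.8560 = 0.09 and b = 0.952·1.8560 = 1.77.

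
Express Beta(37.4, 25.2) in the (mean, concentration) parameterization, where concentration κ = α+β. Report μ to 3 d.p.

κ = α+β = 37.4+25.2 = 62.6; μ = α/κ = 37.4/62.6 = 0.597.

μ = 0.597, κ = 62.6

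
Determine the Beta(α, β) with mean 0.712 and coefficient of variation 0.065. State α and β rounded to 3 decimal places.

α = 67.454, β = 27.285

σ = CV·μ = 0.065×0.712 = 0.04628, so σ² = 0.002142.
s+1 = μ(1−μ)/σ² = 0.205056/0.002142 = 95.7383, so s = α+β = 94.7383.
α = μs = 67.454, β = (1−μ)s = 27.285.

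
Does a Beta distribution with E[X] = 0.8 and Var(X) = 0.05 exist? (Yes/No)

A Beta with mean μ has variance μ(1−μ)/(α+β+1) < μ(1−μ).
Here μ(1−μ) = 0.8×0.2 = 0.16, and 0.05 < 0.16.

Yes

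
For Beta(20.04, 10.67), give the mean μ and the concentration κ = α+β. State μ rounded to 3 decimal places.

κ = α+β = 20.04+10.67 = 30.71; μ = α/κ = 20.04/30.71 = 0.653.

μ = 0.653, κ = 30.71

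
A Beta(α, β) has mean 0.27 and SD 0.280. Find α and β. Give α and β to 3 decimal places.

σ² = 0.280² = 0.078400.
With s = α+β, Var = μ(1−μ)/(s+1), so s+1 = (0.27×0.73)/0.078400 = 2.5140 and s = 1.5140.
α = μs = 0.409, β = (1−μ)s = 1.105.

α = 0.409, β = 1.105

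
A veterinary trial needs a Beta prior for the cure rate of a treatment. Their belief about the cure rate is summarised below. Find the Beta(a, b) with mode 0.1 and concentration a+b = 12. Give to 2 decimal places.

a = 2.00, b = 10.00

Since the density peak of Beta(a,b) is at (a−1)/(a+b−2),
a = 1 + 0.1(12−2) = 2.00 and b = 12 − 2.00 = 10.00.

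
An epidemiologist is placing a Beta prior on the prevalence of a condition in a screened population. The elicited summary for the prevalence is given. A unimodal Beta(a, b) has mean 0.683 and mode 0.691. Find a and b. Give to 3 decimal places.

a = 32.613, b = 15.137

With s = a+b: μ = a/s and mode = (a−1)/(s−2). Eliminating a = μs,
μs − 1 = m(s−2) ⇒ s(μ−m) = 1−2m ⇒ s = -0.382/-0.008 = 47.7500.
So a = μs = 32.613, b = (1−μ)s = 15.137.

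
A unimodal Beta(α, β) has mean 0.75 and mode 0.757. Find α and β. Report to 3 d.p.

α = 55.071, β = 18.357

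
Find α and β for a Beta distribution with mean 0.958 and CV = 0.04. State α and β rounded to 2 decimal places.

Var = (CV·μ)² = (0.04×0.958)² = 0.001468.
α+β = μ(1−μ)/Var − 1 = 0.040236/0.001468 − 1 = 26.4008.
Thus α = 0.958·26.4008 = 25.29 and β = 0.042·26.4008 = 1.11.

α = 25.29, β = 1.11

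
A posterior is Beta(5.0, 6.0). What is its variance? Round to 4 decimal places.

0.0207

μ = 5.0/11.0 = 0.454545; Var = μ(1−μ)/(α+β+1) = 0.2479339/12.0 = 0.0207.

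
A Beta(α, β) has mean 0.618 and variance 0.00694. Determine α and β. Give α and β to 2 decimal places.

α = 20.40, β = 12.61

By moment matching, α+β = μ(1−μ)/σ² − 1 = (0.618·0.382)/0.00694 − 1 = 34.0167 − 1 = 33.0167.
Since α/(α+β) = μ, α = 0.618·33.0167 = 20.40 and β = 0.382·33.0167 = 12.61.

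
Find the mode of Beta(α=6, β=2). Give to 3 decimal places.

0.833

The density x^(α−1)(1−x)^(β−1) is maximised at (α−1)/(α+β−2) = 5/6 = 0.833.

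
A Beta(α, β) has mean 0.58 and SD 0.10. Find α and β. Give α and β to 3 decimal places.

Variance = 0.10² = 0.0100. The moment-matching identity α+β = μ(1−μ)/Var − 1 gives
α+β = 0.2436/0.0100 − 1 = 23.3600, so α = μ·23.3600 = 13.549 and β = (1−μ)·23.3600 = 9.811.

α = 13.549, β = 9.811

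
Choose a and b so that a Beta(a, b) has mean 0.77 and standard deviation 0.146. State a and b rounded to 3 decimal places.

a = 5.627, b = 1.681

Variance = 0.146² = 0.021316. The moment-matching identity a+b = μ(1−μ)/Var − 1 gives
a+b = 0.1771/0.021316 − 1 = 7.3083, so a = μ·7.3083 = 5.627 and b = (1−μ)·7.3083 = 1.681.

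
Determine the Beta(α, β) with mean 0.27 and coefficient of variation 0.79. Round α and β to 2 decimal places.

Var = (CV·μ)² = (0.79×0.27)² = 0.045497.
α+β = μ(1−μ)/Var − 1 = 0.1971/0.045497 − 1 = 3.3322.
Thus α = 0.27·3.3322 = 0.90 and β = 0.73·3.3322 = 2.43.

α = 0.90, β = 2.43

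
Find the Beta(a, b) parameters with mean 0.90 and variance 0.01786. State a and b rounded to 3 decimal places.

a = 3.635, b = 0.404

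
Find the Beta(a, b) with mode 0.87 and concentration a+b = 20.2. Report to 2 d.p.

Mode = (a−1)/(κ−2) with κ = a+b, so a−1 = 0.87·18.2 = 15.83.
a = 16.83; b = κ − a = 3.37.

a = 16.83, b = 3.37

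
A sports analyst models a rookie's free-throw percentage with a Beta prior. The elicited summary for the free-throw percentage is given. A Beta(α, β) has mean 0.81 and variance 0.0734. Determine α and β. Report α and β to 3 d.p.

α = 0.888, β = 0.208

By moment matching, α+β = μ(1−μ)/σ² − 1 = (0.81·0.19)/0.0734 − 1 = 2.0967 − 1 = 1.0967.
Since α/(α+β) = μ, α = 0.81·1.0967 = 0.888 and β = 0.19·1.0967 = 0.208.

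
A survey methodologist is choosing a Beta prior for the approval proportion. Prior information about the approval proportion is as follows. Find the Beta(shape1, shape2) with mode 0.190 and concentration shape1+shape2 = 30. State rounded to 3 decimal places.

shape1 = 6.320, shape2 = 23.680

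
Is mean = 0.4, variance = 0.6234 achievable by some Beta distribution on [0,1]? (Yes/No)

The Beta variance bound is σ² < μ(1−μ).
Here μ(1−μ) = 0.4×0.6 = 0.24, and 0.6234 ≥ 0.24.

No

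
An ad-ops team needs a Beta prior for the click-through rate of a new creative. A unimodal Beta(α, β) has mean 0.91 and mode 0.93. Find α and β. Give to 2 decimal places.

α = 39.13, β = 3.87

Let s = α+β. Mean gives α = μs = 0.91s; mode gives (α−1)/(s−2) = 0.93.
Substituting: 0.91s − 1 = 0.93(s−2) = 0.93s − 1.86, so -0.02s = -0.86 and s = 43.0000.
Then α = 0.91×43.0000 = 39.13 and β = s−α = 3.87.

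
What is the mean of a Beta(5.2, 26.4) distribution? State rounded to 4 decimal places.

0.1646

The Beta mean is α/(α+β) = 5.2/(5.2+26.4) = 0.1646.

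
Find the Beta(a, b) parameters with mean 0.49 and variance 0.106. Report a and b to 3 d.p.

By moment matching, a+b = μ(1−μ)/σ² − 1 = (0.49·0.51)/0.106 − 1 = 2.3575 − 1 = 1.3575.
Since a/(a+b) = μ, a = 0.49·1.3575 = 0.665 and b = 0.51·1.3575 = 0.692.

a = 0.665, b = 0.692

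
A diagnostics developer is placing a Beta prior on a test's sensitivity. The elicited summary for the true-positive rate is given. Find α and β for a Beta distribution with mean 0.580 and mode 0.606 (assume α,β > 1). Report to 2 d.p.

α = 4.73, β = 3.42

With s = α+β: μ = α/s and mode = (α−1)/(s−2). Eliminating α = μs,
μs − 1 = m(s−2) ⇒ s(μ−m) = 1−2m ⇒ s = -0.212/-0.026 = 8.1538.
So α = μs = 4.73, β = (1−μ)s = 3.42.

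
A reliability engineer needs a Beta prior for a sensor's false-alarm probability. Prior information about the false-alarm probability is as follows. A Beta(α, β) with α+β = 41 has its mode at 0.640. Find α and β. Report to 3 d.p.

α = 25.960, β = 15.040

Mode = (α−1)/(κ−2) with κ = α+β, so α−1 = 0.640·39 = 24.960.
α = 25.960; β = κ − α = 15.040.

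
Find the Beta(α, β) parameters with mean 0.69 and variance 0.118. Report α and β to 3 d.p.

α = 0.561, β = 0.252

By moment matching, α+β = μ(1−μ)/σ² − 1 = (0.69·0.31)/0.118 − 1 = 1.8127 − 1 = 0.8127.
Since α/(α+β) = μ, α = 0.69·0.8127 = 0.561 and β = 0.31·0.8127 = 0.252.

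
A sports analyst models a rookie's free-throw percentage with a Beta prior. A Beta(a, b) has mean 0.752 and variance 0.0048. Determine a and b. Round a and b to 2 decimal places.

a = 28.47, b = 9.39

Write ν = a+b; then a = μν and Var = μ(1−μ)/(ν+1).
ν = μ(1−μ)/Var − 1 = 0.186496/0.0048 − 1 = 37.8533.
a = 0.752·37.8533 = 28.47, b = 0.248·37.8533 = 9.39.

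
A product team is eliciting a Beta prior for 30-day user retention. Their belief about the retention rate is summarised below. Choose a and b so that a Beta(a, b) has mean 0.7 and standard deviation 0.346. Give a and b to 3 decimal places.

a = 0.528, b = 0.226

σ² = 0.346² = 0.119716.
With s = a+b, Var = μ(1−μ)/(s+1), so s+1 = (0.7×0.3)/0.119716 = 1.7542 and s = 0.7542.
a = μs = 0.528, b = (1−μ)s = 0.226.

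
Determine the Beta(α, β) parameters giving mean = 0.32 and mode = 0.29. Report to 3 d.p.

Let s = α+β. Mean gives α = μs = 0.32s; mode gives (α−1)/(s−2) = 0.29.
Substituting: 0.32s − 1 = 0.29(s−2) = 0.29s − 0.58, so 0.03s = 0.42 and s = 14.0000.
Then α = 0.32×14.0000 = 4.480 and β = s−α = 9.520.

α = 4.480, β = 9.520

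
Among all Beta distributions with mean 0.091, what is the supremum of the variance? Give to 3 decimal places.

0.083

Var = μ(1−μ)/(α+β+1), which approaches μ(1−μ) as α+β → 0.
So the supremum is μ(1−μ) = 0.091×0.909 = 0.083.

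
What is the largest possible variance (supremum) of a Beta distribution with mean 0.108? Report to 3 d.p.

0.096

Var = μ(1−μ)/(α+β+1), which approaches μ(1−μ) as α+β → 0.
So the supremum is μ(1−μ) = 0.108×0.892 = 0.096.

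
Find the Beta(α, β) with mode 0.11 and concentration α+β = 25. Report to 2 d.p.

α = 3.53, β = 21.47

Mode = (α−1)/(κ−2) with κ = α+β, so α−1 = 0.11·23 = 2.53.
α = 3.53; β = κ − α = 21.47.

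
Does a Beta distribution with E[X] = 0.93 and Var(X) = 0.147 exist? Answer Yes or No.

For any Beta, Var(X) < E[X]·(1−E[X]).
Here μ(1−μ) = 0.93×0.07 = 0.0651, and 0.147 ≥ 0.0651.

No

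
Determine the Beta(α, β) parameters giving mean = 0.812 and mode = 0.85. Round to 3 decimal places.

Let s = α+β. Mean gives α = μs = 0.812s; mode gives (α−1)/(s−2) = 0.85.
Substituting: 0.812s − 1 = 0.85(s−2) = 0.85s − 1.70, so -0.038s = -0.70 and s = 18.4211.
Then α = 0.812×18.4211 = 14.958 and β = s−α = 3.463.

α = 14.958, β = 3.463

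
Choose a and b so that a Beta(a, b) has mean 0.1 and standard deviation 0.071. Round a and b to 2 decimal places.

a = 1.69, b = 15.17

Variance = 0.071² = 0.005041. The moment-matching identity a+b = μ(1−μ)/Var − 1 gives
a+b = 0.09/0.005041 − 1 = 16.8536, so a = μ·16.8536 = 1.69 and b = (1−μ)·16.8536 = 15.17.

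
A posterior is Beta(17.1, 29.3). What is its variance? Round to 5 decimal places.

μ = 17.1/46.4 = 0.368534; Var = μ(1−μ)/(α+β+1) = 0.2327168/47.4 = 0.00491.

0.00491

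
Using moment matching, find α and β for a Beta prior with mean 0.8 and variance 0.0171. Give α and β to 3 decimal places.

α = 6.685, β = 1.671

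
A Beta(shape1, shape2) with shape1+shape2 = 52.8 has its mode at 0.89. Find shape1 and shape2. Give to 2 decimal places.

shape1 = 46.21, shape2 = 6.59

Since the density peak of Beta(shape1,shape2) is at (shape1−1)/(shape1+shape2−2),
shape1 = 1 + 0.89(52.8−2) = 46.21 and shape2 = 52.8 − 46.21 = 6.59.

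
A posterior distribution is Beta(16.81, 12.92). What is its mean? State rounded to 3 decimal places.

The Beta mean is α/(α+β) = 16.81/(16.81+12.92) = 0.565.

0.565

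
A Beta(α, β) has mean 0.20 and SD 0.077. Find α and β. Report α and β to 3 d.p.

α = 5.197, β = 20.789

σ² = 0.077² = 0.005929.
With s = α+β, Var = μ(1−μ)/(s+1), so s+1 = (0.20×0.80)/0.005929 = 26.9860 and s = 25.9860.
α = μs = 5.197, β = (1−μ)s = 20.789.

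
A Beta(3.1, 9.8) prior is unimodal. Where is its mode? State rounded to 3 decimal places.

With α,β > 1, mode = (α−1)/(α+β−2) = 2.1/10.9 = 0.193.

0.193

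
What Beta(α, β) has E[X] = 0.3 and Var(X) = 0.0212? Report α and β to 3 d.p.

α = 2.672, β = 6.234

Let s = α+β. The Beta variance is μ(1−μ)/(s+1).
So s+1 = μ(1−μ)/σ² = (0.3×0.7)/0.0212 = 0.21/0.0212 = 9.9057, giving s = 8.9057.
Then α = μs = 0.3×8.9057 = 2.672 and β = (1−μ)s = 0.7×8.9057 = 6.234.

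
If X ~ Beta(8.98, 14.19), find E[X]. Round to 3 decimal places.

0.388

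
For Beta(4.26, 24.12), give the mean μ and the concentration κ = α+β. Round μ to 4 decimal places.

κ = α+β = 4.26+24.12 = 28.38; μ = α/κ = 4.26/28.38 = 0.1501.

μ = 0.1501, κ = 28.38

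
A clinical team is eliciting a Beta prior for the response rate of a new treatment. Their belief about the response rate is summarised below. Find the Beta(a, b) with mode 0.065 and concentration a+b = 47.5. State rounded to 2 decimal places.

Mode = (a−1)/(κ−2) with κ = a+b, so a−1 = 0.065·45.5 = 2.96.
a = 3.96; b = κ − a = 43.54.

a = 3.96, b = 43.54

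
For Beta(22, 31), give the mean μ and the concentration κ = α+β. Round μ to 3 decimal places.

μ = 0.415, κ = 53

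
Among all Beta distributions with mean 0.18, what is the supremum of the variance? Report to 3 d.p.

For fixed mean μ the Beta variance is μ(1−μ)/(α+β+1), increasing as α+β decreases.
Its least upper bound (not attained) is μ(1−μ) = 0.18·0.82 = 0.148.

0.148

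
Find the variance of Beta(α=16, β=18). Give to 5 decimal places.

μ = 16/34 = 0.470588; Var = μ(1−μ)/(α+β+1) = 0.2491349/35 = 0.00712.

0.00712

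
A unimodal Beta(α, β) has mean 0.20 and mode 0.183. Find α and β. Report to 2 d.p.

Let s = α+β. Mean gives α = μs = 0.20s; mode gives (α−1)/(s−2) = 0.183.
Substituting: 0.20s − 1 = 0.183(s−2) = 0.183s − 0.366, so 0.017s = 0.634 and s = 37.2941.
Then α = 0.20×37.2941 = 7.46 and β = s−α = 29.84.

α = 7.46, β = 29.84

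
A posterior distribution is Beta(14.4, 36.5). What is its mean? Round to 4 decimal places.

0.2829

The Beta mean is α/(α+β) = 14.4/(14.4+36.5) = 0.2829.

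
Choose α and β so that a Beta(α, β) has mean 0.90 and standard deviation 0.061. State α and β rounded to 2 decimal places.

α = 20.87, β = 2.32

Variance = 0.061² = 0.003721. The moment-matching identity α+β = μ(1−μ)/Var − 1 gives
α+β = 0.0900/0.003721 − 1 = 23.1870, so α = μ·23.1870 = 20.87 and β = (1−μ)·23.1870 = 2.32.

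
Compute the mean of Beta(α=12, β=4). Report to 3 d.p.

The Beta mean is α/(α+β) = 12/(12+4) = 0.750.

0.750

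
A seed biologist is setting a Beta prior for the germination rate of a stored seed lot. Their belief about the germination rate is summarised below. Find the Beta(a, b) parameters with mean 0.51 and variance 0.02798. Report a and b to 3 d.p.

By moment matching, a+b = μ(1−μ)/σ² − 1 = (0.51·0.49)/0.02798 − 1 = 8.9314 − 1 = 7.9314.
Since a/(a+b) = μ, a = 0.51·7.9314 = 4.045 and b = 0.49·7.9314 = 3.886.

a = 4.045, b = 3.886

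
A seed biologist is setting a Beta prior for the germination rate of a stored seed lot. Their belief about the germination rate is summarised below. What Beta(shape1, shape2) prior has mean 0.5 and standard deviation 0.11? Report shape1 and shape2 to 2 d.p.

Variance = 0.11² = 0.0121. The moment-matching identity shape1+shape2 = μ(1−μ)/Var − 1 gives
shape1+shape2 = 0.25/0.0121 − 1 = 19.6612, so shape1 = μ·19.6612 = 9.83 and shape2 = (1−μ)·19.6612 = 9.83.

shape1 = 9.83, shape2 = 9.83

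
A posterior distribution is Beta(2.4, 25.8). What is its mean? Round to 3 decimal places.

The Beta mean is α/(α+β) = 2.4/(2.4+25.8) = 0.085.

0.085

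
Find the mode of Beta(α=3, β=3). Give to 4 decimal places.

With α,β > 1, mode = (α−1)/(α+β−2) = 2/4 = 0.5000.

0.5000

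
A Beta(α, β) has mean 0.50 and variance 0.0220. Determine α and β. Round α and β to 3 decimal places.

α = 5.182, β = 5.182

Write ν = α+β; then α = μν and Var = μ(1−μ)/(ν+1).
ν = μ(1−μ)/Var − 1 = 0.2500/0.0220 − 1 = 10.3636.
α = 0.50·10.3636 = 5.182, β = 0.50·10.3636 = 5.182.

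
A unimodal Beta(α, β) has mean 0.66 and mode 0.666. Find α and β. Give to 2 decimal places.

Let s = α+β. Mean gives α = μs = 0.66s; mode gives (α−1)/(s−2) = 0.666.
Substituting: 0.66s − 1 = 0.666(s−2) = 0.666s − 1.332, so -0.006s = -0.332 and s = 55.3333.
Then α = 0.66×55.3333 = 36.52 and β = s−α = 18.81.

α = 36.52, β = 18.81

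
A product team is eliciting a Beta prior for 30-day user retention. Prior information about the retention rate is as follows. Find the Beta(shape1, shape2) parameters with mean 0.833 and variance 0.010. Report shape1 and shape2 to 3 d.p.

shape1 = 10.755, shape2 = 2.156

Write ν = shape1+shape2; then shape1 = μν and Var = μ(1−μ)/(ν+1).
ν = μ(1−μ)/Var − 1 = 0.139111/0.010 − 1 = 12.9111.
shape1 = 0.833·12.9111 = 10.755, shape2 = 0.167·12.9111 = 2.156.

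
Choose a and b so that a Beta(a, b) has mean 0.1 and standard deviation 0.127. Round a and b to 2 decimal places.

a = 0.46, b = 4.12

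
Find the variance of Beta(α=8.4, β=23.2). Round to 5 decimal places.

0.00599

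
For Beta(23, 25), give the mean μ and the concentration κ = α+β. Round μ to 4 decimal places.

κ = α+β = 23+25 = 48; μ = α/κ = 23/48 = 0.4792.

μ = 0.4792, κ = 48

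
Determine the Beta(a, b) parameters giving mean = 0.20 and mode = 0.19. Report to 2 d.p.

a = 12.40, b = 49.60

Let s = a+b. Mean gives a = μs = 0.20s; mode gives (a−1)/(s−2) = 0.19.
Substituting: 0.20s − 1 = 0.19(s−2) = 0.19s − 0.38, so 0.01s = 0.62 and s = 62.0000.
Then a = 0.20×62.0000 = 12.40 and b = s−a = 49.60.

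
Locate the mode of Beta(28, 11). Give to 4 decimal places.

0.7297

The density x^(α−1)(1−x)^(β−1) is maximised at (α−1)/(α+β−2) = 27/37 = 0.7297.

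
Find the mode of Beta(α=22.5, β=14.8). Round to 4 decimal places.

The density x^(α−1)(1−x)^(β−1) is maximised at (α−1)/(α+β−2) = 21.5/35.3 = 0.6091.

0.6091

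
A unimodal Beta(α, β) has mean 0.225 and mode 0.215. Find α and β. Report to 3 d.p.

α = 12.825, β = 44.175

With s = α+β: μ = α/s and mode = (α−1)/(s−2). Eliminating α = μs,
μs − 1 = m(s−2) ⇒ s(μ−m) = 1−2m ⇒ s = 0.570/0.010 = 57.0000.
So α = μs = 12.825, β = (1−μ)s = 44.175.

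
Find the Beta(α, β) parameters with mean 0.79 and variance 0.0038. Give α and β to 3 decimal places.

α = 33.700, β = 8.958

Write ν = α+β; then α = μν and Var = μ(1−μ)/(ν+1).
ν = μ(1−μ)/Var − 1 = 0.1659/0.0038 − 1 = 42.6579.
α = 0.79·42.6579 = 33.700, β = 0.21·42.6579 = 8.958.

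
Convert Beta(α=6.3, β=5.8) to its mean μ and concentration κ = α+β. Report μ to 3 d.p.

μ = 0.521, κ = 12.1

κ = α+β = 6.3+5.8 = 12.1; μ = α/κ = 6.3/12.1 = 0.521.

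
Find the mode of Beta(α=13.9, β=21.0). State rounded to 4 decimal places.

With α,β > 1, mode = (α−1)/(α+β−2) = 12.9/32.9 = 0.3921.

0.3921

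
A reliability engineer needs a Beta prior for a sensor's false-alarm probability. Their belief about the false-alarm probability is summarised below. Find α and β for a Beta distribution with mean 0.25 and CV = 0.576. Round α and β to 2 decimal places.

α = 2.01, β = 6.03

Var = (CV·μ)² = (0.576×0.25)² = 0.020736.
α+β = μ(1−μ)/Var − 1 = 0.1875/0.020736 − 1 = 8.0422.
Thus α = 0.25·8.0422 = 2.01 and β = 0.75·8.0422 = 6.03.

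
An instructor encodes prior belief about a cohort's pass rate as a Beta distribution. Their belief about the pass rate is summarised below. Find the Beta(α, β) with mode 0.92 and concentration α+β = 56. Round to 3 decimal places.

Since the density peak of Beta(α,β) is at (α−1)/(α+β−2),
α = 1 + 0.92(56−2) = 50.680 and β = 56 − 50.680 = 5.320.

α = 50.680, β = 5.320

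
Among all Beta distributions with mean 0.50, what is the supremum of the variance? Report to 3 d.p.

0.250

For fixed mean μ the Beta variance is μ(1−μ)/(α+β+1), increasing as α+β decreases.
Its least upper bound (not attained) is μ(1−μ) = 0.50·0.50 = 0.250.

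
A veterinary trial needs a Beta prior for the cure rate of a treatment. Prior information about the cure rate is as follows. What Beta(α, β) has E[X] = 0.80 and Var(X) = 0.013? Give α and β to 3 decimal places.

α = 9.046, β = 2.262

By moment matching, α+β = μ(1−μ)/σ² − 1 = (0.80·0.20)/0.013 − 1 = 12.3077 − 1 = 11.3077.
Since α/(α+β) = μ, α = 0.80·11.3077 = 9.046 and β = 0.20·11.3077 = 2.262.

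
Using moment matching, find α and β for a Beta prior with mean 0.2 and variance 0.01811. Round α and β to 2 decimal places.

Write ν = α+β; then α = μν and Var = μ(1−μ)/(ν+1).
ν = μ(1−μ)/Var − 1 = 0.16/0.01811 − 1 = 7.8349.
α = 0.2·7.8349 = 1.57, β = 0.8·7.8349 = 6.27.

α = 1.57, β = 6.27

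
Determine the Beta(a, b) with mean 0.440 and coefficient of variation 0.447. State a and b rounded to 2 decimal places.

Var = (CV·μ)² = (0.447×0.440)² = 0.038683.
a+b = μ(1−μ)/Var − 1 = 0.246400/0.038683 − 1 = 5.3697.
Thus a = 0.440·5.3697 = 2.36 and b = 0.560·5.3697 = 3.01.

a = 2.36, b = 3.01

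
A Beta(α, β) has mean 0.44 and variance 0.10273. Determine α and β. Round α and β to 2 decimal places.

α = 0.62, β = 0.78

Write ν = α+β; then α = μν and Var = μ(1−μ)/(ν+1).
ν = μ(1−μ)/Var − 1 = 0.2464/0.10273 − 1 = 1.3985.
α = 0.44·1.3985 = 0.62, β = 0.56·1.3985 = 0.78.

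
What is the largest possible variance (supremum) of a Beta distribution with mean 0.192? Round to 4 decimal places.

0.1551

For fixed mean μ the Beta variance is μ(1−μ)/(α+β+1), increasing as α+β decreases.
Its least upper bound (not attained) is μ(1−μ) = 0.192·0.808 = 0.1551.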